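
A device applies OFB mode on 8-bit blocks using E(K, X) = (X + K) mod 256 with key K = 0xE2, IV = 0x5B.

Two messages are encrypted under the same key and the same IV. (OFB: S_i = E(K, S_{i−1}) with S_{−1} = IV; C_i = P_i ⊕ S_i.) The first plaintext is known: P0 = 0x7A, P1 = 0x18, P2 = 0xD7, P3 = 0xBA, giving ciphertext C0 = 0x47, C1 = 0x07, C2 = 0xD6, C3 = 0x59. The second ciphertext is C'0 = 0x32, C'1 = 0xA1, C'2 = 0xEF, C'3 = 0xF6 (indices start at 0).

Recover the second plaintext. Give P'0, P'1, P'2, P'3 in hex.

In OFB with a reused IV, both messages share the same keystream S_i, so C_i ⊕ C'_i = P_i ⊕ P'_i and thus P'_i = P_i ⊕ C_i ⊕ C'_i.
P'0: 0x7A ⊕ 0x47 ⊕ 0x32 = 0x0F.
P'1: 0x18 ⊕ 0x07 ⊕ 0xA1 = 0xBE.
P'2: 0xD7 ⊕ 0xD6 ⊕ 0xEF = 0xEE.
P'3: 0xBA ⊕ 0x59 ⊕ 0xF6 = 0x15.

P'0 = 0x0F, P'1 = 0xBE, P'2 = 0xEE, P'3 = 0x15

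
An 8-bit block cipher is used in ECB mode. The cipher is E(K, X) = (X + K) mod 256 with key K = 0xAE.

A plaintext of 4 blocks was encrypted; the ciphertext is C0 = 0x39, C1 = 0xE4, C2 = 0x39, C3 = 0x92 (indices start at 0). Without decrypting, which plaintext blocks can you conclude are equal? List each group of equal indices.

P0 = P2

ECB encrypts each block independently with the same key, so equal ciphertext blocks imply equal plaintext blocks.
C0 = C2 = 0x39, so P0 = P2.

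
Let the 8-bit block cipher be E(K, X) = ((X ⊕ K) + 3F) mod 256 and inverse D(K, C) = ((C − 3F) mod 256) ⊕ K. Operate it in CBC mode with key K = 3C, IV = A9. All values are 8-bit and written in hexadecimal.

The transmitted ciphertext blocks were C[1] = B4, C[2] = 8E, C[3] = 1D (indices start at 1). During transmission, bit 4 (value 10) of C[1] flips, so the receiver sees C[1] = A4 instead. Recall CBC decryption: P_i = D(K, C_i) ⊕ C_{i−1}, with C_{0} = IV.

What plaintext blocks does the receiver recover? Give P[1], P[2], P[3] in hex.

Only C[1] changed, to A4. In CBC, a change in C_i garbles P_i and flips the same bit in P_{i+1}. Decrypting the received ciphertext:
P[1]: D(K, A4) = 59; 59 ⊕ A9 = F0.
P[2]: D(K, 8E) = 73; 73 ⊕ A4 = D7.
P[3]: D(K, 1D) = E2; E2 ⊕ 8E = 6C.
Blocks that differ from the original plaintext: P[1], P[2].

P[1] = F0, P[2] = D7, P[3] = 6C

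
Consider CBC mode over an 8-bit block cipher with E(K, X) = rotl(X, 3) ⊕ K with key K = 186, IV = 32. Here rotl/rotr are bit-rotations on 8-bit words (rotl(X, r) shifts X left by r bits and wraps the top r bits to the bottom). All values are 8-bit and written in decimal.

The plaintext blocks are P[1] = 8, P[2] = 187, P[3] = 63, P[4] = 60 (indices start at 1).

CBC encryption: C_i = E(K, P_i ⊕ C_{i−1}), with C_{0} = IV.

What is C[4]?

C[4] = 111

C[1]: P[1] ⊕ 32 = 40; E(K, 40) = 251.
C[2]: P[2] ⊕ 251 = 64; E(K, 64) = 184.
C[3]: P[3] ⊕ 184 = 135; E(K, 135) = 134.
C[4]: P[4] ⊕ 134 = 186; E(K, 186) = 111.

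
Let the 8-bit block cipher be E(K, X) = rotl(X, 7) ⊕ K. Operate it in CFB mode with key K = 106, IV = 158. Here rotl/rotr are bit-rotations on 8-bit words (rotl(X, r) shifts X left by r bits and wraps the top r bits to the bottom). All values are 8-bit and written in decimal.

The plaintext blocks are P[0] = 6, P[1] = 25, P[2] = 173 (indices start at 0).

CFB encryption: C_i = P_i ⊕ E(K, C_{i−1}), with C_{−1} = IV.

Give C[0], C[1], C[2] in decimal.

C[0] = 35, C[1] = 226, C[2] = 182

C[0]: E(K, 158) = 37; 6 ⊕ 37 = 35.
C[1]: E(K, 35) = 251; 25 ⊕ 251 = 226.
C[2]: E(K, 226) = 27; 173 ⊕ 27 = 182.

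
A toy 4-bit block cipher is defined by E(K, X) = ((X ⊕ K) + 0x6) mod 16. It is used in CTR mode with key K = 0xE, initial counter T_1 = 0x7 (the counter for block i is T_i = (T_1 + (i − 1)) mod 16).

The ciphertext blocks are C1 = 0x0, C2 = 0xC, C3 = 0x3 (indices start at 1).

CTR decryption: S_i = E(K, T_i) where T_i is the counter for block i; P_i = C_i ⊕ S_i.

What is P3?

P3 = 0xE

P3: T = 0x9, S = E(K, T) = 0xD; 0x3 ⊕ 0xD = 0xE.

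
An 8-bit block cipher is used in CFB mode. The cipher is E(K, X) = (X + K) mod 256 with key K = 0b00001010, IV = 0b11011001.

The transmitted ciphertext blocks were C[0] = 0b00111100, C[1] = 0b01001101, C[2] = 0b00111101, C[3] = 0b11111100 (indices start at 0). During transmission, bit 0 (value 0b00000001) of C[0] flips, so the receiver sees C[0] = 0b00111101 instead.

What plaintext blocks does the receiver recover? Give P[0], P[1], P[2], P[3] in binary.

CFB decryption: P_i = C_i ⊕ E(K, C_{i−1}), with C_{−1} = IV.
Only C[0] changed, to 0b00111101. In CFB, a change in C_i flips the same bit in P_i and garbles P_{i+1}. Decrypting the received ciphertext:
P[0]: E(K, 0b11011001) = 0b11100011; 0b00111101 ⊕ 0b11100011 = 0b11011110.
P[1]: E(K, 0b00111101) = 0b01000111; 0b01001101 ⊕ 0b01000111 = 0b00001010.
P[2]: E(K, 0b01001101) = 0b01010111; 0b00111101 ⊕ 0b01010111 = 0b01101010.
P[3]: E(K, 0b00111101) = 0b01000111; 0b11111100 ⊕ 0b01000111 = 0b10111011.
Blocks that differ from the original plaintext: P[0], P[1].

P[0] = 0b11011110, P[1] = 0b00001010, P[2] = 0b01101010, P[3] = 0b10111011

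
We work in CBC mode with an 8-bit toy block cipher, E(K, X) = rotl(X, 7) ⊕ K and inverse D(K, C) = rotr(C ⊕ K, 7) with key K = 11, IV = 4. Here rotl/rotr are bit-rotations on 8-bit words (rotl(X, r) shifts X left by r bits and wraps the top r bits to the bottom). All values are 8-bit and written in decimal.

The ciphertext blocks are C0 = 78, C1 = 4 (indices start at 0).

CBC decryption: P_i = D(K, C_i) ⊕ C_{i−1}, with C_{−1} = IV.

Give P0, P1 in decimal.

P0 = 142, P1 = 80

P0: D(K, 78) = 138; 138 ⊕ 4 = 142.
P1: D(K, 4) = 30; 30 ⊕ 78 = 80.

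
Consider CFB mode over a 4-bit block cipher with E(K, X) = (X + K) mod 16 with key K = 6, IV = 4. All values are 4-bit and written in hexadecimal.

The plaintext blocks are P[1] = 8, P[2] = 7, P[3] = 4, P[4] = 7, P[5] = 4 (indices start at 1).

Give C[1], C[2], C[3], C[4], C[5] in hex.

CFB encryption: C_i = P_i ⊕ E(K, C_{i−1}), with C_{0} = IV.
C[1]: E(K, 4) = A; 8 ⊕ A = 2.
C[2]: E(K, 2) = 8; 7 ⊕ 8 = F.
C[3]: E(K, F) = 5; 4 ⊕ 5 = 1.
C[4]: E(K, 1) = 7; 7 ⊕ 7 = 0.
C[5]: E(K, 0) = 6; 4 ⊕ 6 = 2.

C[1] = 2, C[2] = F, C[3] = 1, C[4] = 0, C[5] = 2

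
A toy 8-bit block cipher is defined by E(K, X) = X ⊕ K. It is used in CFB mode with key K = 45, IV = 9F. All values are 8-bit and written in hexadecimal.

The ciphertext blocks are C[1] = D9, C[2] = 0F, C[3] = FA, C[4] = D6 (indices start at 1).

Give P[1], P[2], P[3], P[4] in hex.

CFB decryption: P_i = C_i ⊕ E(K, C_{i−1}), with C_{0} = IV.
P[1]: E(K, 9F) = DA; D9 ⊕ DA = 03.
P[2]: E(K, D9) = 9C; 0F ⊕ 9C = 93.
P[3]: E(K, 0F) = 4A; FA ⊕ 4A = B0.
P[4]: E(K, FA) = BF; D6 ⊕ BF = 69.

P[1] = 03, P[2] = 93, P[3] = B0, P[4] = 69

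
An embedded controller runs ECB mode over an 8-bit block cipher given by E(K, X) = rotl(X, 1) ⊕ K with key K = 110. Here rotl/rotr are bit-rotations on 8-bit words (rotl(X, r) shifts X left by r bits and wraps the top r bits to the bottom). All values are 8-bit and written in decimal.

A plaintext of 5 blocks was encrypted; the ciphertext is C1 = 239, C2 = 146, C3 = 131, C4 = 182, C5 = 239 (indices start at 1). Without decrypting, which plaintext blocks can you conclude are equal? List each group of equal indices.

ECB encrypts each block independently with the same key, so equal ciphertext blocks imply equal plaintext blocks.
C1 = C5 = 239, so P1 = P5.

P1 = P5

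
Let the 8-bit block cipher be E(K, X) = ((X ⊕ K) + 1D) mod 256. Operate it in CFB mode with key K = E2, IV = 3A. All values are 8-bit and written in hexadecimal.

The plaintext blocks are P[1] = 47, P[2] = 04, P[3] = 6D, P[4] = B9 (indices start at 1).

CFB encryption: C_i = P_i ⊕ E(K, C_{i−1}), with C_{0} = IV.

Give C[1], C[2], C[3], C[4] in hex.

C[1]: E(K, 3A) = F5; 47 ⊕ F5 = B2.
C[2]: E(K, B2) = 6D; 04 ⊕ 6D = 69.
C[3]: E(K, 69) = A8; 6D ⊕ A8 = C5.
C[4]: E(K, C5) = 44; B9 ⊕ 44 = FD.

C[1] = B2, C[2] = 69, C[3] = C5, C[4] = FD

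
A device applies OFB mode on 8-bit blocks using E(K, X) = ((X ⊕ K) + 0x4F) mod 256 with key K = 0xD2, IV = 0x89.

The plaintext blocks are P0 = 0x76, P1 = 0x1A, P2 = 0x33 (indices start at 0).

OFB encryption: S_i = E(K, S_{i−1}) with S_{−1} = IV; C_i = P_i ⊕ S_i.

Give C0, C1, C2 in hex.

C0: S = E(K, 0x89) = 0xAA; 0x76 ⊕ 0xAA = 0xDC.
C1: S = E(K, 0xAA) = 0xC7; 0x1A ⊕ 0xC7 = 0xDD.
C2: S = E(K, 0xC7) = 0x64; 0x33 ⊕ 0x64 = 0x57.

C0 = 0xDC, C1 = 0xDD, C2 = 0x57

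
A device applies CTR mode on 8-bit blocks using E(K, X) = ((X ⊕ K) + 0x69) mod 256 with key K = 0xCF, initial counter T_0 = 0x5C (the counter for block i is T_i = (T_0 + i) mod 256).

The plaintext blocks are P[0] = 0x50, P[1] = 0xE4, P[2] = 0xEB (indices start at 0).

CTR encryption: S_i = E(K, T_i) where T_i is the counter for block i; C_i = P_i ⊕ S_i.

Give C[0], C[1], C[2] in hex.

C[0] = 0xAC, C[1] = 0x1F, C[2] = 0x11

C[0]: T = 0x5C, S = E(K, T) = 0xFC; 0x50 ⊕ 0xFC = 0xAC.
C[1]: T = 0x5D, S = E(K, T) = 0xFB; 0xE4 ⊕ 0xFB = 0x1F.
C[2]: T = 0x5E, S = E(K, T) = 0xFA; 0xEB ⊕ 0xFA = 0x11.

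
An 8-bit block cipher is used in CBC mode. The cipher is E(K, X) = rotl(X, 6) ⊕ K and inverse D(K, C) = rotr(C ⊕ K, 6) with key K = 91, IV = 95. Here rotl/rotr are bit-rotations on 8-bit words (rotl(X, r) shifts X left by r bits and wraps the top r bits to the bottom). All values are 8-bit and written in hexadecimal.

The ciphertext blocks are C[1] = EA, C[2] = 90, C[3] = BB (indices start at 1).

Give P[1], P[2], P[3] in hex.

CBC decryption: P_i = D(K, C_i) ⊕ C_{i−1}, with C_{0} = IV.
P[1]: D(K, EA) = ED; ED ⊕ 95 = 78.
P[2]: D(K, 90) = 04; 04 ⊕ EA = EE.
P[3]: D(K, BB) = A8; A8 ⊕ 90 = 38.

P[1] = 78, P[2] = EE, P[3] = 38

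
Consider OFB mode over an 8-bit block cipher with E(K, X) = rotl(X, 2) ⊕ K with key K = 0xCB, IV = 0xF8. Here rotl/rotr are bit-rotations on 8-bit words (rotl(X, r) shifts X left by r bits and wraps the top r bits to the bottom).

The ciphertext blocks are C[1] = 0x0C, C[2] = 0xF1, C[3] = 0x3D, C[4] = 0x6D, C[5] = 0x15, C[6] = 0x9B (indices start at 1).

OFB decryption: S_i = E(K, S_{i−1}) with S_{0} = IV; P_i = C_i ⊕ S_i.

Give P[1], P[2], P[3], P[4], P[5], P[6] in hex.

P[1]: S = E(K, 0xF8) = 0x28; 0x0C ⊕ 0x28 = 0x24.
P[2]: S = E(K, 0x28) = 0x6B; 0xF1 ⊕ 0x6B = 0x9A.
P[3]: S = E(K, 0x6B) = 0x66; 0x3D ⊕ 0x66 = 0x5B.
P[4]: S = E(K, 0x66) = 0x52; 0x6D ⊕ 0x52 = 0x3F.
P[5]: S = E(K, 0x52) = 0x82; 0x15 ⊕ 0x82 = 0x97.
P[6]: S = E(K, 0x82) = 0xC1; 0x9B ⊕ 0xC1 = 0x5A.

P[1] = 0x24, P[2] = 0x9A, P[3] = 0x5B, P[4] = 0x3F, P[5] = 0x97, P[6] = 0x5A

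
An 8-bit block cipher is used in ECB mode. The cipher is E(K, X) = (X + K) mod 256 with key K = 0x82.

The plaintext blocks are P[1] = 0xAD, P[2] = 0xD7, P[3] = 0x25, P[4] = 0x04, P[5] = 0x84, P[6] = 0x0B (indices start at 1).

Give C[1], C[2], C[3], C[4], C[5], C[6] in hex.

C[1] = 0x2F, C[2] = 0x59, C[3] = 0xA7, C[4] = 0x86, C[5] = 0x06, C[6] = 0x8D

ECB encryption: C_i = E(K, P_i).
C[1]: E(K, 0xAD) = 0x2F.
C[2]: E(K, 0xD7) = 0x59.
C[3]: E(K, 0x25) = 0xA7.
C[4]: E(K, 0x04) = 0x86.
C[5]: E(K, 0x84) = 0x06.
C[6]: E(K, 0x0B) = 0x8D.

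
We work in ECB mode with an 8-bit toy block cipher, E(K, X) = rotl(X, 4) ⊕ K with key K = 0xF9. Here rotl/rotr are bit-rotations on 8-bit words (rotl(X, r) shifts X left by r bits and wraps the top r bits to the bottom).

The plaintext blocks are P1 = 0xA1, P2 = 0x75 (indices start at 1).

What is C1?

ECB encryption: C_i = E(K, P_i).
C1: E(K, 0xA1) = 0xE3.

C1 = 0xE3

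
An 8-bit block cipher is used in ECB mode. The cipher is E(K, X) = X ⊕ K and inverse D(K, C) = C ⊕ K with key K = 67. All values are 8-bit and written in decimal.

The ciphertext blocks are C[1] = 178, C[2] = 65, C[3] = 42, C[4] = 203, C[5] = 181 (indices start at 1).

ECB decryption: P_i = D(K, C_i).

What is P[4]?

P[4]: D(K, 203) = 136.

P[4] = 136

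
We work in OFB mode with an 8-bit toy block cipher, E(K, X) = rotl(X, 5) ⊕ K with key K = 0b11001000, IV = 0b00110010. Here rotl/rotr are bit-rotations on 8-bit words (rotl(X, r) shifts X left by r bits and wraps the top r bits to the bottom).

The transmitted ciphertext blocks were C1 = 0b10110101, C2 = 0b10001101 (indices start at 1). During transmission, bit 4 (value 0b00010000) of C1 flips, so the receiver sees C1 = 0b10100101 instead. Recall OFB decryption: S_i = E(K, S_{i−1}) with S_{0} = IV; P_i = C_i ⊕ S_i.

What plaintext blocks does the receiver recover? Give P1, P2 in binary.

Only C1 changed, to 0b10100101. In OFB, a change in C_i flips the same bit in P_i only; the keystream is unaffected. Decrypting the received ciphertext:
P1: S = E(K, 0b00110010) = 0b10001110; 0b10100101 ⊕ 0b10001110 = 0b00101011.
P2: S = E(K, 0b10001110) = 0b00011001; 0b10001101 ⊕ 0b00011001 = 0b10010100.
Blocks that differ from the original plaintext: P1.

P1 = 0b00101011, P2 = 0b10010100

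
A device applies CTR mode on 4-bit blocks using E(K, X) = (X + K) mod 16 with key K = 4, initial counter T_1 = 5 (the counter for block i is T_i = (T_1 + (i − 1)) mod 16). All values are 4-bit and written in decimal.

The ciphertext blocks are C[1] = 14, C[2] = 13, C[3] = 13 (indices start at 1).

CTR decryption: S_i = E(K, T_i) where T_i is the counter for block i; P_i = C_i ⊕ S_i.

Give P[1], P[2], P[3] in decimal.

P[1]: T = 5, S = E(K, T) = 9; 14 ⊕ 9 = 7.
P[2]: T = 6, S = E(K, T) = 10; 13 ⊕ 10 = 7.
P[3]: T = 7, S = E(K, T) = 11; 13 ⊕ 11 = 6.

P[1] = 7, P[2] = 7, P[3] = 6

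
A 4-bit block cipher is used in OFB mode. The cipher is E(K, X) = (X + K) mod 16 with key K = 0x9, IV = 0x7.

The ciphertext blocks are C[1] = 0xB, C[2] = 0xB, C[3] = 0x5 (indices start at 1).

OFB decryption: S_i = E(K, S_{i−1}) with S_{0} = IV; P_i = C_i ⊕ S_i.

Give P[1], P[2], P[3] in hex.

P[1]: S = E(K, 0x7) = 0x0; 0xB ⊕ 0x0 = 0xB.
P[2]: S = E(K, 0x0) = 0x9; 0xB ⊕ 0x9 = 0x2.
P[3]: S = E(K, 0x9) = 0x2; 0x5 ⊕ 0x2 = 0x7.

P[1] = 0xB, P[2] = 0x2, P[3] = 0x7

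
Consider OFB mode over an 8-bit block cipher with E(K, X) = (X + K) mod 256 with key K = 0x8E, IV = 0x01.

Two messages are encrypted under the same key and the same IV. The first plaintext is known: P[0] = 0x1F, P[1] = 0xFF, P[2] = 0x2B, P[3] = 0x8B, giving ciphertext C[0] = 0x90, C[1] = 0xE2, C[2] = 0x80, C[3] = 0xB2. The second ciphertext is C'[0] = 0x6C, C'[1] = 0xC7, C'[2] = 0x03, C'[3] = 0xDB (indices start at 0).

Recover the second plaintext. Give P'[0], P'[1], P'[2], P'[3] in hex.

P'[0] = 0xE3, P'[1] = 0xDA, P'[2] = 0xA8, P'[3] = 0xE2

In OFB with a reused IV, both messages share the same keystream S_i, so C_i ⊕ C'_i = P_i ⊕ P'_i and thus P'_i = P_i ⊕ C_i ⊕ C'_i.
P'[0]: 0x1F ⊕ 0x90 ⊕ 0x6C = 0xE3.
P'[1]: 0xFF ⊕ 0xE2 ⊕ 0xC7 = 0xDA.
P'[2]: 0x2B ⊕ 0x80 ⊕ 0x03 = 0xA8.
P'[3]: 0x8B ⊕ 0xB2 ⊕ 0xDB = 0xE2.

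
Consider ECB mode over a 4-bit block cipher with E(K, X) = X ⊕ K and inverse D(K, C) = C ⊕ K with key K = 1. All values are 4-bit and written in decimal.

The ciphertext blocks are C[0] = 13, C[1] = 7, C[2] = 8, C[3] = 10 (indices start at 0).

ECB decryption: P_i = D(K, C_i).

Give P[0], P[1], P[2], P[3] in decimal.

P[0]: D(K, 13) = 12.
P[1]: D(K, 7) = 6.
P[2]: D(K, 8) = 9.
P[3]: D(K, 10) = 11.

P[0] = 12, P[1] = 6, P[2] = 9, P[3] = 11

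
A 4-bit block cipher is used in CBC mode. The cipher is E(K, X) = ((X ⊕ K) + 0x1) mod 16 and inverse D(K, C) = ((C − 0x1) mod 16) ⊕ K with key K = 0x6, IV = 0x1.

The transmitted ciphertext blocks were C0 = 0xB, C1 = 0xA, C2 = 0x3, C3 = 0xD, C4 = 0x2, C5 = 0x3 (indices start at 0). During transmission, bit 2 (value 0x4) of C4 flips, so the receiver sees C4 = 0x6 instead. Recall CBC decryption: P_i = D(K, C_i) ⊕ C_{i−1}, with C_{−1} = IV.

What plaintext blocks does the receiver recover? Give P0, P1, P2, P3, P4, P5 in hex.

P0 = 0xD, P1 = 0x4, P2 = 0xE, P3 = 0x9, P4 = 0xE, P5 = 0x2

Only C4 changed, to 0x6. In CBC, a change in C_i garbles P_i and flips the same bit in P_{i+1}. Decrypting the received ciphertext:
P0: D(K, 0xB) = 0xC; 0xC ⊕ 0x1 = 0xD.
P1: D(K, 0xA) = 0xF; 0xF ⊕ 0xB = 0x4.
P2: D(K, 0x3) = 0x4; 0x4 ⊕ 0xA = 0xE.
P3: D(K, 0xD) = 0xA; 0xA ⊕ 0x3 = 0x9.
P4: D(K, 0x6) = 0x3; 0x3 ⊕ 0xD = 0xE.
P5: D(K, 0x3) = 0x4; 0x4 ⊕ 0x6 = 0x2.
Blocks that differ from the original plaintext: P4, P5.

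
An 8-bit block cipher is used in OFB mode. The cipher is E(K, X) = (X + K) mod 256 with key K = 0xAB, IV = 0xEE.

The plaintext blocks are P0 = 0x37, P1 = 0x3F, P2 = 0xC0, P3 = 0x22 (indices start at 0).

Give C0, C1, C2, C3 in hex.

C0 = 0xAE, C1 = 0x7B, C2 = 0x2F, C3 = 0xB8

OFB encryption: S_i = E(K, S_{i−1}) with S_{−1} = IV; C_i = P_i ⊕ S_i.
C0: S = E(K, 0xEE) = 0x99; 0x37 ⊕ 0x99 = 0xAE.
C1: S = E(K, 0x99) = 0x44; 0x3F ⊕ 0x44 = 0x7B.
C2: S = E(K, 0x44) = 0xEF; 0xC0 ⊕ 0xEF = 0x2F.
C3: S = E(K, 0xEF) = 0x9A; 0x22 ⊕ 0x9A = 0xB8.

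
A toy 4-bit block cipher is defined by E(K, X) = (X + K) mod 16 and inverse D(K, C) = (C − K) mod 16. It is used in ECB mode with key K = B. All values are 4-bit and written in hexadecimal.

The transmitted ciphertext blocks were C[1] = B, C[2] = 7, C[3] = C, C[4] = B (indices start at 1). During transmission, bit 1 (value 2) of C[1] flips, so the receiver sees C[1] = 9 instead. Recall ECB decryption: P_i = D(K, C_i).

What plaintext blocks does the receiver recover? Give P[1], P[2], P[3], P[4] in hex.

P[1] = E, P[2] = C, P[3] = 1, P[4] = 0

Only C[1] changed, to 9. In ECB, a change in C_i affects only P_i. Decrypting the received ciphertext:
P[1]: D(K, 9) = E.
P[2]: D(K, 7) = C.
P[3]: D(K, C) = 1.
P[4]: D(K, B) = 0.
Blocks that differ from the original plaintext: P[1].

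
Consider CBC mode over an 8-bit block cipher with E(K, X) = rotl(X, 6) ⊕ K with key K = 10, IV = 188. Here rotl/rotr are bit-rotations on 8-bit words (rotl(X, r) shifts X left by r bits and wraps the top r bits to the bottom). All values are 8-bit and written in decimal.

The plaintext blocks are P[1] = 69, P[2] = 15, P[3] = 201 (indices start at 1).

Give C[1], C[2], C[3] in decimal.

C[1] = 116, C[2] = 212, C[3] = 77

CBC encryption: C_i = E(K, P_i ⊕ C_{i−1}), with C_{0} = IV.
C[1]: P[1] ⊕ 188 = 249; E(K, 249) = 116.
C[2]: P[2] ⊕ 116 = 123; E(K, 123) = 212.
C[3]: P[3] ⊕ 212 = 29; E(K, 29) = 77.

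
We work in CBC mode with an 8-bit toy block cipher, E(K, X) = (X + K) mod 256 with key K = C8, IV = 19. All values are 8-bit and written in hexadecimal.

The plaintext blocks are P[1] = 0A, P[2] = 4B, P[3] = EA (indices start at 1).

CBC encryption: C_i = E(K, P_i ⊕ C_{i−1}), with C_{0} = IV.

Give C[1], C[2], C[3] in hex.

C[1]: P[1] ⊕ 19 = 13; E(K, 13) = DB.
C[2]: P[2] ⊕ DB = 90; E(K, 90) = 58.
C[3]: P[3] ⊕ 58 = B2; E(K, B2) = 7A.

C[1] = DB, C[2] = 58, C[3] = 7A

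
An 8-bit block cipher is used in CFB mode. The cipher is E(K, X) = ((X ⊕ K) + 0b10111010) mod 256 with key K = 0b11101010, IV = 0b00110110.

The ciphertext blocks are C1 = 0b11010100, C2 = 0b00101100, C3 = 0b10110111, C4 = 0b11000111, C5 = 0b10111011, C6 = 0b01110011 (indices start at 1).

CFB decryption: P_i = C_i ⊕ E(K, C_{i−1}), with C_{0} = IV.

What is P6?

P6: E(K, 0b10111011) = 0b00001011; 0b01110011 ⊕ 0b00001011 = 0b01111000.

P6 = 0b01111000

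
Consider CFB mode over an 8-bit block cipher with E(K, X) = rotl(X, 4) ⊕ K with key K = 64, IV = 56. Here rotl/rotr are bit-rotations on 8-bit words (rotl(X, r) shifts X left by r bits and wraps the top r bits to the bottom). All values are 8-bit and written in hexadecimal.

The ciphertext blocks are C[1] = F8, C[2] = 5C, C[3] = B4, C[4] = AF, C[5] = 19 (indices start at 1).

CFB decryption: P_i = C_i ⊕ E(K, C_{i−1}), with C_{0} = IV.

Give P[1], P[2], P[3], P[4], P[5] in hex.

P[1]: E(K, 56) = 01; F8 ⊕ 01 = F9.
P[2]: E(K, F8) = EB; 5C ⊕ EB = B7.
P[3]: E(K, 5C) = A1; B4 ⊕ A1 = 15.
P[4]: E(K, B4) = 2F; AF ⊕ 2F = 80.
P[5]: E(K, AF) = 9E; 19 ⊕ 9E = 87.

P[1] = F9, P[2] = B7, P[3] = 15, P[4] = 80, P[5] = 87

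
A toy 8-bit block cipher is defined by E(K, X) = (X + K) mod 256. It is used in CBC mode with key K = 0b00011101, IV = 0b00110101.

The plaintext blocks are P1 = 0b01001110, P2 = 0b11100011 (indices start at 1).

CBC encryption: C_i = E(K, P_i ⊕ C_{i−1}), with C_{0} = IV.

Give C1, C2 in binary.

C1: P1 ⊕ 0b00110101 = 0b01111011; E(K, 0b01111011) = 0b10011000.
C2: P2 ⊕ 0b10011000 = 0b01111011; E(K, 0b01111011) = 0b10011000.

C1 = 0b10011000, C2 = 0b10011000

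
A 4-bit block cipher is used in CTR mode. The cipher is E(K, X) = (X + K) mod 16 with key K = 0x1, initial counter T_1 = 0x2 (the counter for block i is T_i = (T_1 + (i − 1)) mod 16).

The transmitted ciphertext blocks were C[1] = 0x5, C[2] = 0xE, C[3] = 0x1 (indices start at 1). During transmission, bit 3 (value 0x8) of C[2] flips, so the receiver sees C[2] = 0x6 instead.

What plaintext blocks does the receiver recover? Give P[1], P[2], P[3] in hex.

CTR decryption: S_i = E(K, T_i) where T_i is the counter for block i; P_i = C_i ⊕ S_i.
Only C[2] changed, to 0x6. In CTR, a change in C_i flips the same bit in P_i only; the keystream is unaffected. Decrypting the received ciphertext:
P[1]: T = 0x2, S = E(K, T) = 0x3; 0x5 ⊕ 0x3 = 0x6.
P[2]: T = 0x3, S = E(K, T) = 0x4; 0x6 ⊕ 0x4 = 0x2.
P[3]: T = 0x4, S = E(K, T) = 0x5; 0x1 ⊕ 0x5 = 0x4.
Blocks that differ from the original plaintext: P[2].

P[1] = 0x6, P[2] = 0x2, P[3] = 0x4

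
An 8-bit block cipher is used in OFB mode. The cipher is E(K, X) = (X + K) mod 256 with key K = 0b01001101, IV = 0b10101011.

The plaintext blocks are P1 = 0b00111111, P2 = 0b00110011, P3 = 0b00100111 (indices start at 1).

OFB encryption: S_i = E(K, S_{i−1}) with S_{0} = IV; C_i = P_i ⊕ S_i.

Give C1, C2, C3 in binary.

C1: S = E(K, 0b10101011) = 0b11111000; 0b00111111 ⊕ 0b11111000 = 0b11000111.
C2: S = E(K, 0b11111000) = 0b01000101; 0b00110011 ⊕ 0b01000101 = 0b01110110.
C3: S = E(K, 0b01000101) = 0b10010010; 0b00100111 ⊕ 0b10010010 = 0b10110101.

C1 = 0b11000111, C2 = 0b01110110, C3 = 0b10110101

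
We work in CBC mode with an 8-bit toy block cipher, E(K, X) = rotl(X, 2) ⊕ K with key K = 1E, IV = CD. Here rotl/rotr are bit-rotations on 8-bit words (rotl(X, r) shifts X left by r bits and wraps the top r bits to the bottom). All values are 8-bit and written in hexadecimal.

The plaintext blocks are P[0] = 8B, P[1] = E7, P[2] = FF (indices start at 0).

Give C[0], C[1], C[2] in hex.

C[0] = 07, C[1] = 9D, C[2] = 97

CBC encryption: C_i = E(K, P_i ⊕ C_{i−1}), with C_{−1} = IV.
C[0]: P[0] ⊕ CD = 46; E(K, 46) = 07.
C[1]: P[1] ⊕ 07 = E0; E(K, E0) = 9D.
C[2]: P[2] ⊕ 9D = 62; E(K, 62) = 97.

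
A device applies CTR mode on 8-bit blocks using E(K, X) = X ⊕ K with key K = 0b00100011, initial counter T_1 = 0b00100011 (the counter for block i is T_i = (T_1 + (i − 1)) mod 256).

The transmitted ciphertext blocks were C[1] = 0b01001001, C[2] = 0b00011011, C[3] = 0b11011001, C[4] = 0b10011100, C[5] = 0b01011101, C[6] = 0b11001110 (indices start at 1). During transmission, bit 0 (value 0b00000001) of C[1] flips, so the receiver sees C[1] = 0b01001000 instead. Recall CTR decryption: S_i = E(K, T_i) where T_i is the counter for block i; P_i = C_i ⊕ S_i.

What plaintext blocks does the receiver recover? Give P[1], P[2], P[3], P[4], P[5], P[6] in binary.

Only C[1] changed, to 0b01001000. In CTR, a change in C_i flips the same bit in P_i only; the keystream is unaffected. Decrypting the received ciphertext:
P[1]: T = 0b00100011, S = E(K, T) = 0b00000000; 0b01001000 ⊕ 0b00000000 = 0b01001000.
P[2]: T = 0b00100100, S = E(K, T) = 0b00000111; 0b00011011 ⊕ 0b00000111 = 0b00011100.
P[3]: T = 0b00100101, S = E(K, T) = 0b00000110; 0b11011001 ⊕ 0b00000110 = 0b11011111.
P[4]: T = 0b00100110, S = E(K, T) = 0b00000101; 0b10011100 ⊕ 0b00000101 = 0b10011001.
P[5]: T = 0b00100111, S = E(K, T) = 0b00000100; 0b01011101 ⊕ 0b00000100 = 0b01011001.
P[6]: T = 0b00101000, S = E(K, T) = 0b00001011; 0b11001110 ⊕ 0b00001011 = 0b11000101.
Blocks that differ from the original plaintext: P[1].

P[1] = 0b01001000, P[2] = 0b00011100, P[3] = 0b11011111, P[4] = 0b10011001, P[5] = 0b01011001, P[6] = 0b11000101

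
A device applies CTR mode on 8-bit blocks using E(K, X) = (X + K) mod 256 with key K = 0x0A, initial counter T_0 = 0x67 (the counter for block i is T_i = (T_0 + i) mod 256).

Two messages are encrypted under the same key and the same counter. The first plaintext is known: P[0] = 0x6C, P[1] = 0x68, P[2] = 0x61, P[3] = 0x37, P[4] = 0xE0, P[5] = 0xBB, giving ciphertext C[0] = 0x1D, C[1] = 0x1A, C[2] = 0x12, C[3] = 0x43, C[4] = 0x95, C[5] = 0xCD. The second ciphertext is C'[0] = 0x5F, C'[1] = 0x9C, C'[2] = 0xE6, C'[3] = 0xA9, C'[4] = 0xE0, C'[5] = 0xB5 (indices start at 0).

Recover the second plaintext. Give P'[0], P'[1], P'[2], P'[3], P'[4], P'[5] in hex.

In CTR with a reused counter, both messages share the same keystream S_i, so C_i ⊕ C'_i = P_i ⊕ P'_i and thus P'_i = P_i ⊕ C_i ⊕ C'_i.
P'[0]: 0x6C ⊕ 0x1D ⊕ 0x5F = 0x2E.
P'[1]: 0x68 ⊕ 0x1A ⊕ 0x9C = 0xEE.
P'[2]: 0x61 ⊕ 0x12 ⊕ 0xE6 = 0x95.
P'[3]: 0x37 ⊕ 0x43 ⊕ 0xA9 = 0xDD.
P'[4]: 0xE0 ⊕ 0x95 ⊕ 0xE0 = 0x95.
P'[5]: 0xBB ⊕ 0xCD ⊕ 0xB5 = 0xC3.

P'[0] = 0x2E, P'[1] = 0xEE, P'[2] = 0x95, P'[3] = 0xDD, P'[4] = 0x95, P'[5] = 0xC3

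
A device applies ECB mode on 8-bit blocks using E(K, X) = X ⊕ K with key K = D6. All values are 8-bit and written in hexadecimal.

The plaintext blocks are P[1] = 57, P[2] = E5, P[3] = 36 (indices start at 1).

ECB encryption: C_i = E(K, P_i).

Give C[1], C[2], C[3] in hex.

C[1]: E(K, 57) = 81.
C[2]: E(K, E5) = 33.
C[3]: E(K, 36) = E0.

C[1] = 81, C[2] = 33, C[3] = E0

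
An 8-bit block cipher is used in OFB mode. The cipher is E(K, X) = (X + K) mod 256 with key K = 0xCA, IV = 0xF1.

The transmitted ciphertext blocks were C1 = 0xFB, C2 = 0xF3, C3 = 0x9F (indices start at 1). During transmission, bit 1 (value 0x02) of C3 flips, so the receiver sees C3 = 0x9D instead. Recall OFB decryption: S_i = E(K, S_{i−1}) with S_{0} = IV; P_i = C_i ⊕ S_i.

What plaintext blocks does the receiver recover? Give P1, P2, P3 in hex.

P1 = 0x40, P2 = 0x76, P3 = 0xD2

Only C3 changed, to 0x9D. In OFB, a change in C_i flips the same bit in P_i only; the keystream is unaffected. Decrypting the received ciphertext:
P1: S = E(K, 0xF1) = 0xBB; 0xFB ⊕ 0xBB = 0x40.
P2: S = E(K, 0xBB) = 0x85; 0xF3 ⊕ 0x85 = 0x76.
P3: S = E(K, 0x85) = 0x4F; 0x9D ⊕ 0x4F = 0xD2.
Blocks that differ from the original plaintext: P3.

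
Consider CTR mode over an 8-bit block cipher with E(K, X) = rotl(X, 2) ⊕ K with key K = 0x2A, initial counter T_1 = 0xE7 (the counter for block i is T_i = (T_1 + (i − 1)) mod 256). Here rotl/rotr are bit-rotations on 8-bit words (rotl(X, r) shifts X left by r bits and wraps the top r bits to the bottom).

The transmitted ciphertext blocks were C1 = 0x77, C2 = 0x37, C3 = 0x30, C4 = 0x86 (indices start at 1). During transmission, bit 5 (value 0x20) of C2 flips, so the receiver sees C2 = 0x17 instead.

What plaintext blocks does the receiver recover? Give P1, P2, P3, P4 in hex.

CTR decryption: S_i = E(K, T_i) where T_i is the counter for block i; P_i = C_i ⊕ S_i.
Only C2 changed, to 0x17. In CTR, a change in C_i flips the same bit in P_i only; the keystream is unaffected. Decrypting the received ciphertext:
P1: T = 0xE7, S = E(K, T) = 0xB5; 0x77 ⊕ 0xB5 = 0xC2.
P2: T = 0xE8, S = E(K, T) = 0x89; 0x17 ⊕ 0x89 = 0x9E.
P3: T = 0xE9, S = E(K, T) = 0x8D; 0x30 ⊕ 0x8D = 0xBD.
P4: T = 0xEA, S = E(K, T) = 0x81; 0x86 ⊕ 0x81 = 0x07.
Blocks that differ from the original plaintext: P2.

P1 = 0xC2, P2 = 0x9E, P3 = 0xBD, P4 = 0x07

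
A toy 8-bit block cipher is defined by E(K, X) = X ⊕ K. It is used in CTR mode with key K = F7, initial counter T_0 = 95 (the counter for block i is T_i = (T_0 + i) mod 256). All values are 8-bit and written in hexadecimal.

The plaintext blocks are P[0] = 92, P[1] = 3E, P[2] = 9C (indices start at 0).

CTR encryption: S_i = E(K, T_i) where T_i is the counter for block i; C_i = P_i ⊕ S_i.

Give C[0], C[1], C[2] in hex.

C[0] = F0, C[1] = 5F, C[2] = FC

C[0]: T = 95, S = E(K, T) = 62; 92 ⊕ 62 = F0.
C[1]: T = 96, S = E(K, T) = 61; 3E ⊕ 61 = 5F.
C[2]: T = 97, S = E(K, T) = 60; 9C ⊕ 60 = FC.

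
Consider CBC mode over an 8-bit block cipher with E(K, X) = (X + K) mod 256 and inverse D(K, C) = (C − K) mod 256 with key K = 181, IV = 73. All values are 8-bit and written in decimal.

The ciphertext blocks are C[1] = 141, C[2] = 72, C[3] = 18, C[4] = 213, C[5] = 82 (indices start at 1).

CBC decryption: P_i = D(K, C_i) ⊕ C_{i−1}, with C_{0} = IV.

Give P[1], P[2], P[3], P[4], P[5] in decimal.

P[1] = 145, P[2] = 30, P[3] = 21, P[4] = 50, P[5] = 72

P[1]: D(K, 141) = 216; 216 ⊕ 73 = 145.
P[2]: D(K, 72) = 147; 147 ⊕ 141 = 30.
P[3]: D(K, 18) = 93; 93 ⊕ 72 = 21.
P[4]: D(K, 213) = 32; 32 ⊕ 18 = 50.
P[5]: D(K, 82) = 157; 157 ⊕ 213 = 72.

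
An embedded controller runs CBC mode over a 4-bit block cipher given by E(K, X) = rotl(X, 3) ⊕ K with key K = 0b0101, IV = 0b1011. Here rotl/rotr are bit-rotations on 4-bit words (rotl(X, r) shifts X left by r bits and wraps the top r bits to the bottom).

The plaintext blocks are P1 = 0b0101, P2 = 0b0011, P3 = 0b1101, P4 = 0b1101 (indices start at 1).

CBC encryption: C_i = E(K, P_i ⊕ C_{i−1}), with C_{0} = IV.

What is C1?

C1 = 0b0010

C1: P1 ⊕ 0b1011 = 0b1110; E(K, 0b1110) = 0b0010.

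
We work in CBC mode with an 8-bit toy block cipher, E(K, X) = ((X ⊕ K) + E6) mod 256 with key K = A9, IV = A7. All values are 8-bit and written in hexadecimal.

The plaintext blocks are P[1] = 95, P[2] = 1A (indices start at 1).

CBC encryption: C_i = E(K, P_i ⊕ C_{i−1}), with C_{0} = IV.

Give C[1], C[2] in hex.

C[1]: P[1] ⊕ A7 = 32; E(K, 32) = 81.
C[2]: P[2] ⊕ 81 = 9B; E(K, 9B) = 18.

C[1] = 81, C[2] = 18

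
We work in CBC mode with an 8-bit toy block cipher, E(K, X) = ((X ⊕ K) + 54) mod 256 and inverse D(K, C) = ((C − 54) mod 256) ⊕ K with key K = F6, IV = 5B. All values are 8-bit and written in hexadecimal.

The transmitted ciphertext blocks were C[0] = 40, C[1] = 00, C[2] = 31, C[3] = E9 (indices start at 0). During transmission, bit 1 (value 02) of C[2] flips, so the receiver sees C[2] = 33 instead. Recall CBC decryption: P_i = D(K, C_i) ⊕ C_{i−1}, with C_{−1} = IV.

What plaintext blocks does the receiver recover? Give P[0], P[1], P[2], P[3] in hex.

Only C[2] changed, to 33. In CBC, a change in C_i garbles P_i and flips the same bit in P_{i+1}. Decrypting the received ciphertext:
P[0]: D(K, 40) = 1A; 1A ⊕ 5B = 41.
P[1]: D(K, 00) = 5A; 5A ⊕ 40 = 1A.
P[2]: D(K, 33) = 29; 29 ⊕ 00 = 29.
P[3]: D(K, E9) = 63; 63 ⊕ 33 = 50.
Blocks that differ from the original plaintext: P[2], P[3].

P[0] = 41, P[1] = 1A, P[2] = 29, P[3] = 50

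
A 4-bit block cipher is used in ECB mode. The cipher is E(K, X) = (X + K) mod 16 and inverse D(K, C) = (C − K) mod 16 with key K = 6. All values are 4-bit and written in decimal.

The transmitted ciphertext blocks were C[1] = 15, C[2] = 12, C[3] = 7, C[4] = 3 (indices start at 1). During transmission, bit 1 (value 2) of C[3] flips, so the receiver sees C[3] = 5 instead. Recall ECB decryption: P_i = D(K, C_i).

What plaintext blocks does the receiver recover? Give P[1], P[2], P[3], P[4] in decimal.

Only C[3] changed, to 5. In ECB, a change in C_i affects only P_i. Decrypting the received ciphertext:
P[1]: D(K, 15) = 9.
P[2]: D(K, 12) = 6.
P[3]: D(K, 5) = 15.
P[4]: D(K, 3) = 13.
Blocks that differ from the original plaintext: P[3].

P[1] = 9, P[2] = 6, P[3] = 15, P[4] = 13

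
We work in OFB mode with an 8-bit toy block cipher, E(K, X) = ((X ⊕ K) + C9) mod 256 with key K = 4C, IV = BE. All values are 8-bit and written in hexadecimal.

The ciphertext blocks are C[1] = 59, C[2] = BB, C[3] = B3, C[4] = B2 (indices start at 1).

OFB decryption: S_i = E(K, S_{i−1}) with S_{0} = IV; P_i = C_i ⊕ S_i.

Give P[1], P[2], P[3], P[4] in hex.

P[1] = E2, P[2] = 7B, P[3] = E6, P[4] = 50

P[1]: S = E(K, BE) = BB; 59 ⊕ BB = E2.
P[2]: S = E(K, BB) = C0; BB ⊕ C0 = 7B.
P[3]: S = E(K, C0) = 55; B3 ⊕ 55 = E6.
P[4]: S = E(K, 55) = E2; B2 ⊕ E2 = 50.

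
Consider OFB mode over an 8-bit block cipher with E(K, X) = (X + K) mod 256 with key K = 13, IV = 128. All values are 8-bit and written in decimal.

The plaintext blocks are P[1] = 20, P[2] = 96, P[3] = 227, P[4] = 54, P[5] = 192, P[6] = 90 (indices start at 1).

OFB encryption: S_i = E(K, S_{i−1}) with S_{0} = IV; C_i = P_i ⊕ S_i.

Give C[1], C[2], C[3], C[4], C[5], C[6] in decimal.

C[1] = 153, C[2] = 250, C[3] = 68, C[4] = 130, C[5] = 1, C[6] = 148

C[1]: S = E(K, 128) = 141; 20 ⊕ 141 = 153.
C[2]: S = E(K, 141) = 154; 96 ⊕ 154 = 250.
C[3]: S = E(K, 154) = 167; 227 ⊕ 167 = 68.
C[4]: S = E(K, 167) = 180; 54 ⊕ 180 = 130.
C[5]: S = E(K, 180) = 193; 192 ⊕ 193 = 1.
C[6]: S = E(K, 193) = 206; 90 ⊕ 206 = 148.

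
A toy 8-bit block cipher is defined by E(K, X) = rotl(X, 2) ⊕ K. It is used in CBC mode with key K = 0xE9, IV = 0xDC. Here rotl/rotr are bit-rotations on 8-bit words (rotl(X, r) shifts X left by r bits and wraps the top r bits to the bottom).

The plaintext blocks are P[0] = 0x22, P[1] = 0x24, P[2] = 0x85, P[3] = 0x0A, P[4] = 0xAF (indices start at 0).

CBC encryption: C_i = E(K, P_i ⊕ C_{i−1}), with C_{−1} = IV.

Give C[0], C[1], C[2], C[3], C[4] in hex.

C[0] = 0x12, C[1] = 0x31, C[2] = 0x3B, C[3] = 0x2D, C[4] = 0xE3

C[0]: P[0] ⊕ 0xDC = 0xFE; E(K, 0xFE) = 0x12.
C[1]: P[1] ⊕ 0x12 = 0x36; E(K, 0x36) = 0x31.
C[2]: P[2] ⊕ 0x31 = 0xB4; E(K, 0xB4) = 0x3B.
C[3]: P[3] ⊕ 0x3B = 0x31; E(K, 0x31) = 0x2D.
C[4]: P[4] ⊕ 0x2D = 0x82; E(K, 0x82) = 0xE3.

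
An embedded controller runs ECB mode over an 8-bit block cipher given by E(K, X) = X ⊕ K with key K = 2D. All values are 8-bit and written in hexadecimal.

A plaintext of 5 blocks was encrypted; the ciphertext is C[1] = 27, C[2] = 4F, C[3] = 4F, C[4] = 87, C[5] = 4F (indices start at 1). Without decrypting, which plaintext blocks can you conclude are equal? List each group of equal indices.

ECB encrypts each block independently with the same key, so equal ciphertext blocks imply equal plaintext blocks.
C[2] = C[3] = C[5] = 4F, so P[2] = P[3] = P[5].

P[2] = P[3] = P[5]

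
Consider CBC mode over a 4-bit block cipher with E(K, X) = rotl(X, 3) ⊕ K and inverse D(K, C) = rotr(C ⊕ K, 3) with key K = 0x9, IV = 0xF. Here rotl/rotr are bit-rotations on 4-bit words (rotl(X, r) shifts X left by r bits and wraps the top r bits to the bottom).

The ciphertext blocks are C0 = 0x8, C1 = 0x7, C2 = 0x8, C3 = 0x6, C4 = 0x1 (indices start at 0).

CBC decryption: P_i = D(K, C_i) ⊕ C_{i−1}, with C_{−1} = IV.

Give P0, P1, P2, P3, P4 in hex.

P0 = 0xD, P1 = 0x5, P2 = 0x5, P3 = 0x7, P4 = 0x7

P0: D(K, 0x8) = 0x2; 0x2 ⊕ 0xF = 0xD.
P1: D(K, 0x7) = 0xD; 0xD ⊕ 0x8 = 0x5.
P2: D(K, 0x8) = 0x2; 0x2 ⊕ 0x7 = 0x5.
P3: D(K, 0x6) = 0xF; 0xF ⊕ 0x8 = 0x7.
P4: D(K, 0x1) = 0x1; 0x1 ⊕ 0x6 = 0x7.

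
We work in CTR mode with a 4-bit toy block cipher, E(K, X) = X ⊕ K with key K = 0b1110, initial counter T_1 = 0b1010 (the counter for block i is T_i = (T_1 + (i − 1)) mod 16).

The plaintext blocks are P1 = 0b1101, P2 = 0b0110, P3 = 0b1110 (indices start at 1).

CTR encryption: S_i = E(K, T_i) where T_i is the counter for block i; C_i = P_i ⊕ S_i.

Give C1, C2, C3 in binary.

C1: T = 0b1010, S = E(K, T) = 0b0100; 0b1101 ⊕ 0b0100 = 0b1001.
C2: T = 0b1011, S = E(K, T) = 0b0101; 0b0110 ⊕ 0b0101 = 0b0011.
C3: T = 0b1100, S = E(K, T) = 0b0010; 0b1110 ⊕ 0b0010 = 0b1100.

C1 = 0b1001, C2 = 0b0011, C3 = 0b1100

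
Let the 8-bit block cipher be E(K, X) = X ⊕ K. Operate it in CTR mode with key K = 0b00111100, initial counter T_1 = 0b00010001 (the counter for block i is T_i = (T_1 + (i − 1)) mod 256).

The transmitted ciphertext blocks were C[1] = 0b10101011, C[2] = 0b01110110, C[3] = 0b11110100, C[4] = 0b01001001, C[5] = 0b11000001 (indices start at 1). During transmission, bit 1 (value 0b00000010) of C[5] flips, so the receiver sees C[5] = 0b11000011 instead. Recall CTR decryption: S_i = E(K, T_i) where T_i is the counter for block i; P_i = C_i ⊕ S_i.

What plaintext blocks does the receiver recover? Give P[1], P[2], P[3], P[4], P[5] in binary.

Only C[5] changed, to 0b11000011. In CTR, a change in C_i flips the same bit in P_i only; the keystream is unaffected. Decrypting the received ciphertext:
P[1]: T = 0b00010001, S = E(K, T) = 0b00101101; 0b10101011 ⊕ 0b00101101 = 0b10000110.
P[2]: T = 0b00010010, S = E(K, T) = 0b00101110; 0b01110110 ⊕ 0b00101110 = 0b01011000.
P[3]: T = 0b00010011, S = E(K, T) = 0b00101111; 0b11110100 ⊕ 0b00101111 = 0b11011011.
P[4]: T = 0b00010100, S = E(K, T) = 0b00101000; 0b01001001 ⊕ 0b00101000 = 0b01100001.
P[5]: T = 0b00010101, S = E(K, T) = 0b00101001; 0b11000011 ⊕ 0b00101001 = 0b11101010.
Blocks that differ from the original plaintext: P[5].

P[1] = 0b10000110, P[2] = 0b01011000, P[3] = 0b11011011, P[4] = 0b01100001, P[5] = 0b11101010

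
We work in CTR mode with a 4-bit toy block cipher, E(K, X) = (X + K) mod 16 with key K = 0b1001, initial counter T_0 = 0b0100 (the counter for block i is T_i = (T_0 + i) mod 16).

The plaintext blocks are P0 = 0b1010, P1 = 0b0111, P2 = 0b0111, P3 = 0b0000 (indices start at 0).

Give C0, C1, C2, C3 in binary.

C0 = 0b0111, C1 = 0b1001, C2 = 0b1000, C3 = 0b0000

CTR encryption: S_i = E(K, T_i) where T_i is the counter for block i; C_i = P_i ⊕ S_i.
C0: T = 0b0100, S = E(K, T) = 0b1101; 0b1010 ⊕ 0b1101 = 0b0111.
C1: T = 0b0101, S = E(K, T) = 0b1110; 0b0111 ⊕ 0b1110 = 0b1001.
C2: T = 0b0110, S = E(K, T) = 0b1111; 0b0111 ⊕ 0b1111 = 0b1000.
C3: T = 0b0111, S = E(K, T) = 0b0000; 0b0000 ⊕ 0b0000 = 0b0000.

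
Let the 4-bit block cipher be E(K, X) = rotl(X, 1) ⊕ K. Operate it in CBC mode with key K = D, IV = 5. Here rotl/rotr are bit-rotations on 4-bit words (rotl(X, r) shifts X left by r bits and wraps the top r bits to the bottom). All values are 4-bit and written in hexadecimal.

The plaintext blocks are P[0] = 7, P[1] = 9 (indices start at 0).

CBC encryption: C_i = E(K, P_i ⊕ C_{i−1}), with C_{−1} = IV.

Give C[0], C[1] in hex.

C[0] = 9, C[1] = D

C[0]: P[0] ⊕ 5 = 2; E(K, 2) = 9.
C[1]: P[1] ⊕ 9 = 0; E(K, 0) = D.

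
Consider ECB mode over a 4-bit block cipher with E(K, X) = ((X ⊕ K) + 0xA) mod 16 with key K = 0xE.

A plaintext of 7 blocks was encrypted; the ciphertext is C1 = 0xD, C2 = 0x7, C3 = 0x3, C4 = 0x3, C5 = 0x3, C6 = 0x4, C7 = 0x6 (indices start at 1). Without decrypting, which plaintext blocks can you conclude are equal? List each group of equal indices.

ECB encrypts each block independently with the same key, so equal ciphertext blocks imply equal plaintext blocks.
C3 = C4 = C5 = 0x3, so P3 = P4 = P5.

P3 = P4 = P5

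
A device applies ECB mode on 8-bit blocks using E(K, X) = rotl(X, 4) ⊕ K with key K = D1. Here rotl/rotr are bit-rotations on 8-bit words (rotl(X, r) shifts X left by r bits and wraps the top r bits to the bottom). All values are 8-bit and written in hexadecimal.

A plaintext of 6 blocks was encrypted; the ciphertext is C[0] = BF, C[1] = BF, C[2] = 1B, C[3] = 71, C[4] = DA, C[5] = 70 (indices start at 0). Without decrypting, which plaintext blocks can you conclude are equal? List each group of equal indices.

P[0] = P[1]

ECB encrypts each block independently with the same key, so equal ciphertext blocks imply equal plaintext blocks.
C[0] = C[1] = BF, so P[0] = P[1].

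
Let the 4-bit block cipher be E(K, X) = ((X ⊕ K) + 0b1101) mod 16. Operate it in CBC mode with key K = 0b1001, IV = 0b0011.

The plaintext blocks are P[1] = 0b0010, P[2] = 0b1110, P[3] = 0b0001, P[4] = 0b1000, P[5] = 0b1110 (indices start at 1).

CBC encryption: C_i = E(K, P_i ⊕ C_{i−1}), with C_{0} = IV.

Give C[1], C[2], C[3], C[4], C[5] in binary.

C[1]: P[1] ⊕ 0b0011 = 0b0001; E(K, 0b0001) = 0b0101.
C[2]: P[2] ⊕ 0b0101 = 0b1011; E(K, 0b1011) = 0b1111.
C[3]: P[3] ⊕ 0b1111 = 0b1110; E(K, 0b1110) = 0b0100.
C[4]: P[4] ⊕ 0b0100 = 0b1100; E(K, 0b1100) = 0b0010.
C[5]: P[5] ⊕ 0b0010 = 0b1100; E(K, 0b1100) = 0b0010.

C[1] = 0b0101, C[2] = 0b1111, C[3] = 0b0100, C[4] = 0b0010, C[5] = 0b0010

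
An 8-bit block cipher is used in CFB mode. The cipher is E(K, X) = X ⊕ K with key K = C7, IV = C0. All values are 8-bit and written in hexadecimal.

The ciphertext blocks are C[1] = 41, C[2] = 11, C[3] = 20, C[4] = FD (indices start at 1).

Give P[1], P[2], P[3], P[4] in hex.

P[1] = 46, P[2] = 97, P[3] = F6, P[4] = 1A

CFB decryption: P_i = C_i ⊕ E(K, C_{i−1}), with C_{0} = IV.
P[1]: E(K, C0) = 07; 41 ⊕ 07 = 46.
P[2]: E(K, 41) = 86; 11 ⊕ 86 = 97.
P[3]: E(K, 11) = D6; 20 ⊕ D6 = F6.
P[4]: E(K, 20) = E7; FD ⊕ E7 = 1A.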